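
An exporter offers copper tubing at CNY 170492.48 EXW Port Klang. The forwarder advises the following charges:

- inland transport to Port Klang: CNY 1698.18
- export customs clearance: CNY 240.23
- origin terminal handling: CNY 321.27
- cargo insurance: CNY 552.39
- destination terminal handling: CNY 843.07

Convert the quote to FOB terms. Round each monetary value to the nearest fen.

FOB price: CNY 172752.16

Not relevant to the conversion: destination terminal, insurance — on the buyer under both terms; not part of either seller's price.
From EXW to FOB, the seller additionally bears: inland to port, export clearance, origin terminal.
FOB price = 170492.48 + 1698.18 + 240.23 + 321.27 = 172752.16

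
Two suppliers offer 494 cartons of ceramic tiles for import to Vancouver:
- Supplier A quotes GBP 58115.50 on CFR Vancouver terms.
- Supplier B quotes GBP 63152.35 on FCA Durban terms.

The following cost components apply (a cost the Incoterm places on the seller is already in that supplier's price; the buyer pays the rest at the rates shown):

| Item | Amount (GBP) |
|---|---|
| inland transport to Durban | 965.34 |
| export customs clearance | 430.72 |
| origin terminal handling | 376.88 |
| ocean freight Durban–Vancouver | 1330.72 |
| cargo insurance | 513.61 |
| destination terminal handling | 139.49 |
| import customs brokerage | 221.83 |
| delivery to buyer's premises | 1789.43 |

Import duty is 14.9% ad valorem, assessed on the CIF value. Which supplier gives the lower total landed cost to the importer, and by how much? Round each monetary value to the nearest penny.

Supplier A (CFR):
CIF value = CFR price + insurance = 58115.50 + 513.61 = 58629.11
Import duty = 58629.11 × 14.9% = 8735.74
Buyer bears (A): 513.61 + 139.49 + 221.83 + 1789.43 = 2664.36
Landed cost (A) = invoice 58115.50 + 2664.36 + duty 8735.74 = 69515.60
Supplier B (FCA):
CIF value = FCA price + origin terminal + freight + insurance = 63152.35 + 376.88 + 1330.72 + 513.61 = 65373.56
Import duty = 65373.56 × 14.9% = 9740.66
Buyer bears (B): 376.88 + 1330.72 + 513.61 + 139.49 + 221.83 + 1789.43 = 4371.96
Landed cost (B) = invoice 63152.35 + 4371.96 + duty 9740.66 = 77264.97
Difference = |69515.60 − 77264.97| = 7749.37

Supplier A is cheaper by GBP 7749.37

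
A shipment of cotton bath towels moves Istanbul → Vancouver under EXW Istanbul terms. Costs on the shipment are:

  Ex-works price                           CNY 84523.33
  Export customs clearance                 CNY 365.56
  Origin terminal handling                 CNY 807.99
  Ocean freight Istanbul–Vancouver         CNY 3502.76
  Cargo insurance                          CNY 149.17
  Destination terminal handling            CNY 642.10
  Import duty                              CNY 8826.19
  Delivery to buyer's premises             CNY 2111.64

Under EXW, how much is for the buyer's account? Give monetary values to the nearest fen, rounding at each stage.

Buyer's account: CNY 16405.41

EXW: the seller makes goods available at their premises; the buyer bears all onward costs.
Seller's account: goods 84523.33 = 84523.33
Buyer's account: export clearance 365.56 + origin terminal 807.99 + freight 3502.76 + insurance 149.17 + destination terminal 642.10 + duty 8826.19 + delivery 2111.64 = 16405.41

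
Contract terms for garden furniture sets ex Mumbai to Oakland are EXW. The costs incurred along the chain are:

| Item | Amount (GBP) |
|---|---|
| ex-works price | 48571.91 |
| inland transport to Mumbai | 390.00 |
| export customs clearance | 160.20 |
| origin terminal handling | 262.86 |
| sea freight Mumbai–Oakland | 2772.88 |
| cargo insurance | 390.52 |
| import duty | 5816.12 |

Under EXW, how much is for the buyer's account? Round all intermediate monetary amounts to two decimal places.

Buyer's account: GBP 9792.58

EXW: the seller makes goods available at their premises; the buyer bears all onward costs.
Seller's account: goods 48571.91 = 48571.91
Buyer's account: inland to port 390.00 + export clearance 160.20 + origin terminal 262.86 + freight 2772.88 + insurance 390.52 + duty 5816.12 = 9792.58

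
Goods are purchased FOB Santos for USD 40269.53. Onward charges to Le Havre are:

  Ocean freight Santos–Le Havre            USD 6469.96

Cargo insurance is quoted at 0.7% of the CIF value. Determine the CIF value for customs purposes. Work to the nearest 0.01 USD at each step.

CIF value: USD 47068.97

Let C be the CIF value. C = FOB price + freight + 0.7% × C
C − 0.7% × C = 40269.53 + 6469.96
0.993 × C = 46739.49
C = 46739.49 / 0.993 = 47068.97
Insurance premium = 0.7% × 47068.97 = 329.48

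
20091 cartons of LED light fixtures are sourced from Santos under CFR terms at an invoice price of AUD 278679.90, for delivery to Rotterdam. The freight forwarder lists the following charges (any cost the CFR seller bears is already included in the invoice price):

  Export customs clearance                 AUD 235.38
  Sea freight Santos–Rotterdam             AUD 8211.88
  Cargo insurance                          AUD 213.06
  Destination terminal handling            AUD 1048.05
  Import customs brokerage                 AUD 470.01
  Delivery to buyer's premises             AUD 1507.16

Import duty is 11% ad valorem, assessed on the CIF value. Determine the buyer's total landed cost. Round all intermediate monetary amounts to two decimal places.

CFR: the seller pays costs through ocean freight to the destination port, but not insurance.
Already in the invoice (seller's account under CFR): export clearance, freight — exclude.
CIF value = CFR price + insurance = 278679.90 + 213.06 = 278892.96
Import duty = 278892.96 × 11% = 30678.23
Buyer bears: insurance 213.06 + destination terminal 1048.05 + brokerage 470.01 + delivery 1507.16 + duty 30678.23 = 33916.51
Landed cost = invoice 278679.90 + 33916.51 = 312596.41

Total landed cost: AUD 312596.41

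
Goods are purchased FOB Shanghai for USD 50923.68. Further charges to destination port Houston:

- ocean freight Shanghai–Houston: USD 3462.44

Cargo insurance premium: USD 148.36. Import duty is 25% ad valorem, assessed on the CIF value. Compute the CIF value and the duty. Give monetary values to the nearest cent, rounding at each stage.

CIF value: USD 54534.48; import duty: USD 13633.62

CIF = FOB price + freight + insurance
CIF = 50923.68 + 3462.44 + 148.36 = 54534.48
Import duty = 54534.48 × 25% = 13633.62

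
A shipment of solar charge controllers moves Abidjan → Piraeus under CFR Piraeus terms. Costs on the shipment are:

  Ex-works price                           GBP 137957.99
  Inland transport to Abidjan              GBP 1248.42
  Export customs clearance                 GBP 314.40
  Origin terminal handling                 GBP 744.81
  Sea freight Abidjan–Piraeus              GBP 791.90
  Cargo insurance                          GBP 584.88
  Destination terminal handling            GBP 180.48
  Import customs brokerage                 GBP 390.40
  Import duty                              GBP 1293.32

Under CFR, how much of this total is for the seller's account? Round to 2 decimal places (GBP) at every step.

Seller's account: GBP 141057.52

CFR: the seller pays costs through ocean freight to the destination port, but not insurance.
Seller's account: goods 137957.99 + inland to port 1248.42 + export clearance 314.40 + origin terminal 744.81 + freight 791.90 = 141057.52
Buyer's account: insurance 584.88 + destination terminal 180.48 + brokerage 390.40 + duty 1293.32 = 2449.08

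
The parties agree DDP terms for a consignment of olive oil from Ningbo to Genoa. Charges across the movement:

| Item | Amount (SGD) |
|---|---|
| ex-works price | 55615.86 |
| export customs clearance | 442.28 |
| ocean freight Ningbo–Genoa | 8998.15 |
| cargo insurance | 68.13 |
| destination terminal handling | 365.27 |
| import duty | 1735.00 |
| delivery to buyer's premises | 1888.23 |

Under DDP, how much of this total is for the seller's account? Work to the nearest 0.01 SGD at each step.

Seller's account: SGD 69112.92

DDP: the seller bears all costs including import duty.
Seller's account: goods 55615.86 + export clearance 442.28 + freight 8998.15 + insurance 68.13 + destination terminal 365.27 + duty 1735.00 + delivery 1888.23 = 69112.92
Buyer's account: 0.00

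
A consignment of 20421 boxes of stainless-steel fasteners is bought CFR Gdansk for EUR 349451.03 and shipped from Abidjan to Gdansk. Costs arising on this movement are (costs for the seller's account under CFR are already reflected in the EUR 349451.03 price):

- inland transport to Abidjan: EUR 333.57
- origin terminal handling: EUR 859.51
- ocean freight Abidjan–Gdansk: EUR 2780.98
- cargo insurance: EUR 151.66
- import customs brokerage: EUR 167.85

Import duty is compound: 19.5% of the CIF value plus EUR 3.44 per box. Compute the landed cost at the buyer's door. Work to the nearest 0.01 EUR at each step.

CFR: the seller pays costs through ocean freight to the destination port, but not insurance.
Already in the invoice (seller's account under CFR): inland to port, origin terminal, freight — exclude.
CIF value = CFR price + insurance = 349451.03 + 151.66 = 349602.69
Ad valorem component: 349602.69 × 19.5% = 68172.52
Specific component: 20421 × 3.44 = 70248.24
Import duty = 68172.52 + 70248.24 = 138420.76
Buyer bears: insurance 151.66 + brokerage 167.85 + duty 138420.76 = 138740.27
Landed cost = invoice 349451.03 + 138740.27 = 488191.30

Total landed cost: EUR 488191.30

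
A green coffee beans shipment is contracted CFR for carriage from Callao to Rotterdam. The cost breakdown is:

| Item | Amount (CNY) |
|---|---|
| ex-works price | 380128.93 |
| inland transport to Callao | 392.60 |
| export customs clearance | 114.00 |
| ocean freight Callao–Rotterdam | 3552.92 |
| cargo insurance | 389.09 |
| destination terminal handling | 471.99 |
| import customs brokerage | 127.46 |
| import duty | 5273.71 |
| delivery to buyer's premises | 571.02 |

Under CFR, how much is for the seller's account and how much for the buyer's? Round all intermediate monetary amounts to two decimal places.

CFR: the seller pays costs through ocean freight to the destination port, but not insurance.
Seller's account: goods 380128.93 + inland to port 392.60 + export clearance 114.00 + freight 3552.92 = 384188.45
Buyer's account: insurance 389.09 + destination terminal 471.99 + brokerage 127.46 + duty 5273.71 + delivery 571.02 = 6833.27

Seller: CNY 384188.45; buyer: CNY 6833.27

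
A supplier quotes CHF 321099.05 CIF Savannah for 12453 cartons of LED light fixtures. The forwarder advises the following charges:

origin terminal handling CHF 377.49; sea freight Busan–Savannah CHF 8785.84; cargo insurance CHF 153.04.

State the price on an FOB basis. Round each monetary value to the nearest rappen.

Not relevant to the conversion: origin terminal — on the seller under both CIF and FOB; already in the CIF price and stays in the FOB price.
From CIF to FOB, the seller no longer bears: freight, insurance.
FOB price = 321099.05 − 8785.84 − 153.04 = 312160.17

FOB price: CHF 312160.17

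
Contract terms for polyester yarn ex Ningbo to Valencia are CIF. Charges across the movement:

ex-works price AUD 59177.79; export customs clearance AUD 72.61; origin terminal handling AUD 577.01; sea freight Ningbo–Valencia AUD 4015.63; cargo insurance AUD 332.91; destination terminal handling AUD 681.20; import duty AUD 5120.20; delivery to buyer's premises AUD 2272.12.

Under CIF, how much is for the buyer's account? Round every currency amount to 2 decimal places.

CIF: the seller pays costs through ocean freight and marine insurance to the destination port.
Seller's account: goods 59177.79 + export clearance 72.61 + origin terminal 577.01 + freight 4015.63 + insurance 332.91 = 64175.95
Buyer's account: destination terminal 681.20 + duty 5120.20 + delivery 2272.12 = 8073.52

Buyer's account: AUD 8073.52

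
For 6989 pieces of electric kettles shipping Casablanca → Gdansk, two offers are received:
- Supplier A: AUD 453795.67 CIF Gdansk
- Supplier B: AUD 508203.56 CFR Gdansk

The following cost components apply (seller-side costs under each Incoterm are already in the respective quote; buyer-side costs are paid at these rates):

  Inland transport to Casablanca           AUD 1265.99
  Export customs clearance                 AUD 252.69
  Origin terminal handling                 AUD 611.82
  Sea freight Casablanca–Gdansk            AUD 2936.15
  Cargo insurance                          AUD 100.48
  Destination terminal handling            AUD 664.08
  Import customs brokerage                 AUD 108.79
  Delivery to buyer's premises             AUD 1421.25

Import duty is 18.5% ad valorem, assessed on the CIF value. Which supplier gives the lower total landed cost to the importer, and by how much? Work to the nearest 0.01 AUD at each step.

Supplier A (CIF):
The CIF price already equals the CIF value: 453795.67
Import duty = 453795.67 × 18.5% = 83952.20
Buyer bears (A): 664.08 + 108.79 + 1421.25 = 2194.12
Landed cost (A) = invoice 453795.67 + 2194.12 + duty 83952.20 = 539941.99
Supplier B (CFR):
CIF value = CFR price + insurance = 508203.56 + 100.48 = 508304.04
Import duty = 508304.04 × 18.5% = 94036.25
Buyer bears (B): 100.48 + 664.08 + 108.79 + 1421.25 = 2294.60
Landed cost (B) = invoice 508203.56 + 2294.60 + duty 94036.25 = 604534.41
Difference = |539941.99 − 604534.41| = 64592.42

Supplier A is cheaper by AUD 64592.42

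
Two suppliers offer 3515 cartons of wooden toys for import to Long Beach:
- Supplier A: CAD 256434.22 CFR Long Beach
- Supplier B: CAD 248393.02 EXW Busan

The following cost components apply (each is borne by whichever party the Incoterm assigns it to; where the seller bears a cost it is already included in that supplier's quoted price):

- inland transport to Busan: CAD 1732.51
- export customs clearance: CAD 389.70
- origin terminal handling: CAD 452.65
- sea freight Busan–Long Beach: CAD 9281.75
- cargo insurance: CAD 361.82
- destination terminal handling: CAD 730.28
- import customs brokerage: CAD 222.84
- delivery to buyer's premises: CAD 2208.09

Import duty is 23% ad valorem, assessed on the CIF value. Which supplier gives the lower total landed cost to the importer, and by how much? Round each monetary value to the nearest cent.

Supplier A (CFR):
CIF value = CFR price + insurance = 256434.22 + 361.82 = 256796.04
Import duty = 256796.04 × 23% = 59063.09
Buyer bears (A): 361.82 + 730.28 + 222.84 + 2208.09 = 3523.03
Landed cost (A) = invoice 256434.22 + 3523.03 + duty 59063.09 = 319020.34
Supplier B (EXW):
CIF value = EXW price + inland to port + export clearance + origin terminal + freight + insurance = 248393.02 + 1732.51 + 389.70 + 452.65 + 9281.75 + 361.82 = 260611.45
Import duty = 260611.45 × 23% = 59940.63
Buyer bears (B): 1732.51 + 389.70 + 452.65 + 9281.75 + 361.82 + 730.28 + 222.84 + 2208.09 = 15379.64
Landed cost (B) = invoice 248393.02 + 15379.64 + duty 59940.63 = 323713.29
Difference = |319020.34 − 323713.29| = 4692.95

Supplier A is cheaper by CAD 4692.95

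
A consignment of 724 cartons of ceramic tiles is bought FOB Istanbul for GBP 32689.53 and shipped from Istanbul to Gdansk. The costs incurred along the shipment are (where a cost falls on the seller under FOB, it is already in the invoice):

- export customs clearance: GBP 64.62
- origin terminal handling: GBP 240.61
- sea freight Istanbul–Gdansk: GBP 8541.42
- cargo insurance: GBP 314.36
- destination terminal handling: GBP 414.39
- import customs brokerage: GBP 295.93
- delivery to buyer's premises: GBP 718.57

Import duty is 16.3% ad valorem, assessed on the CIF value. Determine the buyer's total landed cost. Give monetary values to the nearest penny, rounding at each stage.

Total landed cost: GBP 49746.09

FOB: the seller bears costs until goods are on board at the origin port; the buyer bears freight, insurance and all costs thereafter.
Already in the invoice (seller's account under FOB): export clearance, origin terminal — exclude.
CIF value = FOB price + freight + insurance = 32689.53 + 8541.42 + 314.36 = 41545.31
Import duty = 41545.31 × 16.3% = 6771.89
Buyer bears: freight 8541.42 + insurance 314.36 + destination terminal 414.39 + brokerage 295.93 + delivery 718.57 + duty 6771.89 = 17056.56
Landed cost = invoice 32689.53 + 17056.56 = 49746.09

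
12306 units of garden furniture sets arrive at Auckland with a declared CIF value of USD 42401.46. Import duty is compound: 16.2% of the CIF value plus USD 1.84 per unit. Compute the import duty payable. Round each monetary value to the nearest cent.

Import duty: USD 29512.08

Ad valorem component: 42401.46 × 16.2% = 6869.04
Specific component: 12306 × 1.84 = 22643.04
Import duty = 6869.04 + 22643.04 = 29512.08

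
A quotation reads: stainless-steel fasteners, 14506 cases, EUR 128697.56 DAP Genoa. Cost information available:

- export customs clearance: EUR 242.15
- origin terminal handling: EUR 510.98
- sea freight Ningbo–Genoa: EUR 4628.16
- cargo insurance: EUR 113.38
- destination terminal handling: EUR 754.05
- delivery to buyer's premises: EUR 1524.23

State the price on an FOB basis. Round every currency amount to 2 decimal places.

FOB price: EUR 121677.74

Not relevant to the conversion: origin terminal, export clearance — on the seller under both DAP and FOB; already in the DAP price and stays in the FOB price.
From DAP to FOB, the seller no longer bears: freight, insurance, destination terminal, delivery.
FOB price = 128697.56 − 4628.16 − 113.38 − 754.05 − 1524.23 = 121677.74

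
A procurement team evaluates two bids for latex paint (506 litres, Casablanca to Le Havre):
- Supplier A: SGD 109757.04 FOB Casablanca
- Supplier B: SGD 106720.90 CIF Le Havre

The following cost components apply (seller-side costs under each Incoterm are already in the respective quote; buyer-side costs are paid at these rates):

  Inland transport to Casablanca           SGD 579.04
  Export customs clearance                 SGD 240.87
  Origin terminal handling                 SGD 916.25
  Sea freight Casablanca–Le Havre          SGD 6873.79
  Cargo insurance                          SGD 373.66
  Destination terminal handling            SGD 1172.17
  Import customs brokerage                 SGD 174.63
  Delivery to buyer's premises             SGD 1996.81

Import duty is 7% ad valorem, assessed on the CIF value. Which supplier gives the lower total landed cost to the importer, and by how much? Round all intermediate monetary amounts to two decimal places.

Supplier B is cheaper by SGD 11003.44

Supplier A (FOB):
CIF value = FOB price + freight + insurance = 109757.04 + 6873.79 + 373.66 = 117004.49
Import duty = 117004.49 × 7% = 8190.31
Buyer bears (A): 6873.79 + 373.66 + 1172.17 + 174.63 + 1996.81 = 10591.06
Landed cost (A) = invoice 109757.04 + 10591.06 + duty 8190.31 = 128538.41
Supplier B (CIF):
The CIF price already equals the CIF value: 106720.90
Import duty = 106720.90 × 7% = 7470.46
Buyer bears (B): 1172.17 + 174.63 + 1996.81 = 3343.61
Landed cost (B) = invoice 106720.90 + 3343.61 + duty 7470.46 = 117534.97
Difference = |128538.41 − 117534.97| = 11003.44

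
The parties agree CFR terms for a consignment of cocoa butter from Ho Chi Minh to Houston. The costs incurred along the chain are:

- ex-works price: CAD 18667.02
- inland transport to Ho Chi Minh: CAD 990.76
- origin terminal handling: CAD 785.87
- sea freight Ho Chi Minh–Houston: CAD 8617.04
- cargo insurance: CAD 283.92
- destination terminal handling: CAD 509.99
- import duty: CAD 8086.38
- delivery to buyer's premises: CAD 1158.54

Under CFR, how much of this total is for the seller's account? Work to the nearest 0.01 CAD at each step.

Seller's account: CAD 29060.69

CFR: the seller pays costs through ocean freight to the destination port, but not insurance.
Seller's account: goods 18667.02 + inland to port 990.76 + origin terminal 785.87 + freight 8617.04 = 29060.69
Buyer's account: insurance 283.92 + destination terminal 509.99 + duty 8086.38 + delivery 1158.54 = 10038.83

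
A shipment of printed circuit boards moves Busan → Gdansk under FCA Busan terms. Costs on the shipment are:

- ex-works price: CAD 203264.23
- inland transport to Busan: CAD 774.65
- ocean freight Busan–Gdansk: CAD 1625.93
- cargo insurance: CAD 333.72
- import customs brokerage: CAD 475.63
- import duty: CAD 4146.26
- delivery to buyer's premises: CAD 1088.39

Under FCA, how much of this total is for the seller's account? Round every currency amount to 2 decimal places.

FCA: the seller delivers export-cleared goods to the carrier; the buyer bears costs from that point.
Seller's account: goods 203264.23 + inland to port 774.65 = 204038.88
Buyer's account: freight 1625.93 + insurance 333.72 + brokerage 475.63 + duty 4146.26 + delivery 1088.39 = 7669.93

Seller's account: CAD 204038.88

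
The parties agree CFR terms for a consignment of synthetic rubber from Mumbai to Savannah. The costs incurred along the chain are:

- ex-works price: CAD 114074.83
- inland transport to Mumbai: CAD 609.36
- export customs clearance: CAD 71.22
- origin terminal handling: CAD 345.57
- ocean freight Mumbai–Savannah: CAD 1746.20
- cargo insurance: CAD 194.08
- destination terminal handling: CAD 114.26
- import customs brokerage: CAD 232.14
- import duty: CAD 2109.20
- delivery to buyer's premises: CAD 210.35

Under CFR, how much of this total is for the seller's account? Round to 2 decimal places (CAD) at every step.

Seller's account: CAD 116847.18

CFR: the seller pays costs through ocean freight to the destination port, but not insurance.
Seller's account: goods 114074.83 + inland to port 609.36 + export clearance 71.22 + origin terminal 345.57 + freight 1746.20 = 116847.18
Buyer's account: insurance 194.08 + destination terminal 114.26 + brokerage 232.14 + duty 2109.20 + delivery 210.35 = 2860.03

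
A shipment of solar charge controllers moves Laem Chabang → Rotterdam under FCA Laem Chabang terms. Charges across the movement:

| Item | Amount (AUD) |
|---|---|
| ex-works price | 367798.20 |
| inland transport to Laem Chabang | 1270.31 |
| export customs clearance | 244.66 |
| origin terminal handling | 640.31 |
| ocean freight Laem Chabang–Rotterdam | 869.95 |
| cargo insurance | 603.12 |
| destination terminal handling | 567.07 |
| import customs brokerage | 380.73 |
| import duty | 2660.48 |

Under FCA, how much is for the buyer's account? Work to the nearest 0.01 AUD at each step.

Buyer's account: AUD 5721.66

FCA: the seller delivers export-cleared goods to the carrier; the buyer bears costs from that point.
Seller's account: goods 367798.20 + inland to port 1270.31 + export clearance 244.66 = 369313.17
Buyer's account: origin terminal 640.31 + freight 869.95 + insurance 603.12 + destination terminal 567.07 + brokerage 380.73 + duty 2660.48 = 5721.66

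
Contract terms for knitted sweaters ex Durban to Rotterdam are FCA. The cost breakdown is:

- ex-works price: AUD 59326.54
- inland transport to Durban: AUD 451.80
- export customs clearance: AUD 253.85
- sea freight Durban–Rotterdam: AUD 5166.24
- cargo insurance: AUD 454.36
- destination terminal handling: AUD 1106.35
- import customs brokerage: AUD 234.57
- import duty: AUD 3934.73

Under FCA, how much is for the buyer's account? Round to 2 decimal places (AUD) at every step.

FCA: the seller delivers export-cleared goods to the carrier; the buyer bears costs from that point.
Seller's account: goods 59326.54 + inland to port 451.80 + export clearance 253.85 = 60032.19
Buyer's account: freight 5166.24 + insurance 454.36 + destination terminal 1106.35 + brokerage 234.57 + duty 3934.73 = 10896.25

Buyer's account: AUD 10896.25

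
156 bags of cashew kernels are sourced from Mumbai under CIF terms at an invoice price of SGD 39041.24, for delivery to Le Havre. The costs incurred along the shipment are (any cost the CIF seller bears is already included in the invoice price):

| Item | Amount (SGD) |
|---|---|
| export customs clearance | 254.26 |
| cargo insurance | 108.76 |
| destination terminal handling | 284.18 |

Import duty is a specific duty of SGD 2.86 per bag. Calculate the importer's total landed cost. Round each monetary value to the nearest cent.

Total landed cost: SGD 39771.58

CIF: the seller pays costs through ocean freight and marine insurance to the destination port.
Already in the invoice (seller's account under CIF): export clearance, insurance — exclude.
The CIF price already equals the CIF value: 39041.24
Import duty = 156 × 2.86 = 446.16
Buyer bears: destination terminal 284.18 + duty 446.16 = 730.34
Landed cost = invoice 39041.24 + 730.34 = 39771.58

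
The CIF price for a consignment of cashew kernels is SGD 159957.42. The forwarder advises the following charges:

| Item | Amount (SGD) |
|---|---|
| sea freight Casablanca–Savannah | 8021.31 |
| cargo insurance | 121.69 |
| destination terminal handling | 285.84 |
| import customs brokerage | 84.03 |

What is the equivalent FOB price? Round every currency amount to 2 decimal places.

FOB price: SGD 151814.42

Not relevant to the conversion: destination terminal, brokerage — on the buyer under both terms; not part of either seller's price.
From CIF to FOB, the seller no longer bears: freight, insurance.
FOB price = 159957.42 − 8021.31 − 121.69 = 151814.42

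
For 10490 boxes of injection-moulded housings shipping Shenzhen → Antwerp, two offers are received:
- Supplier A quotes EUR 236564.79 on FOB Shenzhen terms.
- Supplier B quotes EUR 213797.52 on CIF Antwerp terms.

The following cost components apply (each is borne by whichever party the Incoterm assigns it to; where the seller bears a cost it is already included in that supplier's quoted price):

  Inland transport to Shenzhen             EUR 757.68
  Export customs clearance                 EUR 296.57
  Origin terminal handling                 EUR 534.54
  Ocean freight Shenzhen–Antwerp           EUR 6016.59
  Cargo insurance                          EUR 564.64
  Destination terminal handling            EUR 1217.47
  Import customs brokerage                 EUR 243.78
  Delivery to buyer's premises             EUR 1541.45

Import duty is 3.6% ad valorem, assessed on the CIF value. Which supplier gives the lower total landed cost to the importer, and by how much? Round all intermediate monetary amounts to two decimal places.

Supplier A (FOB):
CIF value = FOB price + freight + insurance = 236564.79 + 6016.59 + 564.64 = 243146.02
Import duty = 243146.02 × 3.6% = 8753.26
Buyer bears (A): 6016.59 + 564.64 + 1217.47 + 243.78 + 1541.45 = 9583.93
Landed cost (A) = invoice 236564.79 + 9583.93 + duty 8753.26 = 254901.98
Supplier B (CIF):
The CIF price already equals the CIF value: 213797.52
Import duty = 213797.52 × 3.6% = 7696.71
Buyer bears (B): 1217.47 + 243.78 + 1541.45 = 3002.70
Landed cost (B) = invoice 213797.52 + 3002.70 + duty 7696.71 = 224496.93
Difference = |254901.98 − 224496.93| = 30405.05

Supplier B is cheaper by EUR 30405.05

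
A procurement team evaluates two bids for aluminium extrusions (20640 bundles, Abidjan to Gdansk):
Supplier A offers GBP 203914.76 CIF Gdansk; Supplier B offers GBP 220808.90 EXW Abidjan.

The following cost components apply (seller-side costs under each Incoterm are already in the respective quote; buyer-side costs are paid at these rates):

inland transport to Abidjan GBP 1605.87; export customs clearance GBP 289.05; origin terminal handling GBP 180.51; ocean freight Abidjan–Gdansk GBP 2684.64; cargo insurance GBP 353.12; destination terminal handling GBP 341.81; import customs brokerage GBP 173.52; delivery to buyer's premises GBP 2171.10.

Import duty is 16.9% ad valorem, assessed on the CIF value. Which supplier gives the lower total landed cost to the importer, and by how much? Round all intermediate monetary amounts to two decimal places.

Supplier A (CIF):
The CIF price already equals the CIF value: 203914.76
Import duty = 203914.76 × 16.9% = 34461.59
Buyer bears (A): 341.81 + 173.52 + 2171.10 = 2686.43
Landed cost (A) = invoice 203914.76 + 2686.43 + duty 34461.59 = 241062.78
Supplier B (EXW):
CIF value = EXW price + inland to port + export clearance + origin terminal + freight + insurance = 220808.90 + 1605.87 + 289.05 + 180.51 + 2684.64 + 353.12 = 225922.09
Import duty = 225922.09 × 16.9% = 38180.83
Buyer bears (B): 1605.87 + 289.05 + 180.51 + 2684.64 + 353.12 + 341.81 + 173.52 + 2171.10 = 7799.62
Landed cost (B) = invoice 220808.90 + 7799.62 + duty 38180.83 = 266789.35
Difference = |241062.78 − 266789.35| = 25726.57

Supplier A is cheaper by GBP 25726.57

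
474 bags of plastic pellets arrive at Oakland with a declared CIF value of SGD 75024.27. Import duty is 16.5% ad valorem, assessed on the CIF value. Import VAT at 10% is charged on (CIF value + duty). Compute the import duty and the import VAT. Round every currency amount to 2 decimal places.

Import duty = 75024.27 × 16.5% = 12379.00
VAT base = CIF + duty = 75024.27 + 12379.00 = 87403.27
Import VAT = 87403.27 × 10% = 8740.33

Import duty: SGD 12379.00; import VAT: SGD 8740.33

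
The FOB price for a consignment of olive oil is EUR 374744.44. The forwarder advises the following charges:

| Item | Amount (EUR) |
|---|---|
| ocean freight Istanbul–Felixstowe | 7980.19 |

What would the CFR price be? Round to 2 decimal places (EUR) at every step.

From FOB to CFR, the seller additionally bears: freight.
CFR price = 374744.44 + 7980.19 = 382724.63

CFR price: EUR 382724.63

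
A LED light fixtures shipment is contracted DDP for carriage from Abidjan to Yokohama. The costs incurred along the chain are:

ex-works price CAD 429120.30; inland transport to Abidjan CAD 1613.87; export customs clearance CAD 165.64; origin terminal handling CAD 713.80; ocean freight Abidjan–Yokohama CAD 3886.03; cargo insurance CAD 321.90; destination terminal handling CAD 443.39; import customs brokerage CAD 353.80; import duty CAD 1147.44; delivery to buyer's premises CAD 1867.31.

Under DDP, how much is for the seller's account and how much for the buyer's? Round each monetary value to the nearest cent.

Seller: CAD 439633.48; buyer: CAD 0.00

DDP: the seller bears all costs including import duty.
Seller's account: goods 429120.30 + inland to port 1613.87 + export clearance 165.64 + origin terminal 713.80 + freight 3886.03 + insurance 321.90 + destination terminal 443.39 + brokerage 353.80 + duty 1147.44 + delivery 1867.31 = 439633.48
Buyer's account: 0.00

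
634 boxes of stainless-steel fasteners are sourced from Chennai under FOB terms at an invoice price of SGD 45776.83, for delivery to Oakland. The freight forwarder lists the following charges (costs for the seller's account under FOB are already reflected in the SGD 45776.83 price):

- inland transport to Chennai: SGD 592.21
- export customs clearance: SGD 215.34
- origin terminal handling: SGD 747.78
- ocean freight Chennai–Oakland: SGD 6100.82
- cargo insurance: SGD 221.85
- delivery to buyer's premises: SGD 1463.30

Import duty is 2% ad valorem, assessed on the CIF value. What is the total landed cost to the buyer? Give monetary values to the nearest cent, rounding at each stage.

Total landed cost: SGD 54604.79

FOB: the seller bears costs until goods are on board at the origin port; the buyer bears freight, insurance and all costs thereafter.
Already in the invoice (seller's account under FOB): inland to port, export clearance, origin terminal — exclude.
CIF value = FOB price + freight + insurance = 45776.83 + 6100.82 + 221.85 = 52099.50
Import duty = 52099.50 × 2% = 1041.99
Buyer bears: freight 6100.82 + insurance 221.85 + delivery 1463.30 + duty 1041.99 = 8827.96
Landed cost = invoice 45776.83 + 8827.96 = 54604.79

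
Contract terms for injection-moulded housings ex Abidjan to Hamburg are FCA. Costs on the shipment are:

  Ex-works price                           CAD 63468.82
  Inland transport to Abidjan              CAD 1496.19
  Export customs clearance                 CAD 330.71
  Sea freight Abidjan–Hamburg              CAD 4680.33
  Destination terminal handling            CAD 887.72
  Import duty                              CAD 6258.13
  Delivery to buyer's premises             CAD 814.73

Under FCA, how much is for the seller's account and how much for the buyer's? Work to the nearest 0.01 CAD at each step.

FCA: the seller delivers export-cleared goods to the carrier; the buyer bears costs from that point.
Seller's account: goods 63468.82 + inland to port 1496.19 + export clearance 330.71 = 65295.72
Buyer's account: freight 4680.33 + destination terminal 887.72 + duty 6258.13 + delivery 814.73 = 12640.91

Seller: CAD 65295.72; buyer: CAD 12640.91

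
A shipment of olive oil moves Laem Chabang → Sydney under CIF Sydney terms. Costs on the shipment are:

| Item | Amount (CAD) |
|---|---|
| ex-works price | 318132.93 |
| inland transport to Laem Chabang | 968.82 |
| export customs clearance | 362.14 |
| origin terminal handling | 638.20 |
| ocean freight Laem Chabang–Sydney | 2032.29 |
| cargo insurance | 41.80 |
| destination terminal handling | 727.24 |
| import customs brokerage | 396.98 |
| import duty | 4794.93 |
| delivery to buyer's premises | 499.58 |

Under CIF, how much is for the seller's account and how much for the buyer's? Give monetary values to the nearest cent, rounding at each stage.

CIF: the seller pays costs through ocean freight and marine insurance to the destination port.
Seller's account: goods 318132.93 + inland to port 968.82 + export clearance 362.14 + origin terminal 638.20 + freight 2032.29 + insurance 41.80 = 322176.18
Buyer's account: destination terminal 727.24 + brokerage 396.98 + duty 4794.93 + delivery 499.58 = 6418.73

Seller: CAD 322176.18; buyer: CAD 6418.73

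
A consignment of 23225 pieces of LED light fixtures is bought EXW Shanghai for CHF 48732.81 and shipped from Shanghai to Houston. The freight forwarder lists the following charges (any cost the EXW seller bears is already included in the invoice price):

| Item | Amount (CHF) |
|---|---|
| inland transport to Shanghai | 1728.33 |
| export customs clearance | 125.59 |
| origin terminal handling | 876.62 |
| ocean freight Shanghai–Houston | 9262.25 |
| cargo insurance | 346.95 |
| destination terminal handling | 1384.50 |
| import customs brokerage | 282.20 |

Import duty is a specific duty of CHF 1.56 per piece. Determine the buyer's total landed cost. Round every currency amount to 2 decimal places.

EXW: the seller makes goods available at their premises; the buyer bears all onward costs.
CIF value = EXW price + inland to port + export clearance + origin terminal + freight + insurance = 48732.81 + 1728.33 + 125.59 + 876.62 + 9262.25 + 346.95 = 61072.55
Import duty = 23225 × 1.56 = 36231.00
Buyer bears: inland to port 1728.33 + export clearance 125.59 + origin terminal 876.62 + freight 9262.25 + insurance 346.95 + destination terminal 1384.50 + brokerage 282.20 + duty 36231.00 = 50237.44
Landed cost = invoice 48732.81 + 50237.44 = 98970.25

Total landed cost: CHF 98970.25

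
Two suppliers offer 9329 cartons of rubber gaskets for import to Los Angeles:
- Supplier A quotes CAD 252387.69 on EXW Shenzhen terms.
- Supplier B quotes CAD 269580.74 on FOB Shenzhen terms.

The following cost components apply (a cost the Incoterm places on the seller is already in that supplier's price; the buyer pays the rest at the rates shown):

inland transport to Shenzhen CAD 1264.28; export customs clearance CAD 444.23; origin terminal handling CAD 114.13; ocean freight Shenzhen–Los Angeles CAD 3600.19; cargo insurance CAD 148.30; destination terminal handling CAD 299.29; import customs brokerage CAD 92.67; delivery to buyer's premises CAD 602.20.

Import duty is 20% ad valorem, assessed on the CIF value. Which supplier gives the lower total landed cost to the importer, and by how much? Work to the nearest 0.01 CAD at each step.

Supplier A is cheaper by CAD 18444.50

Supplier A (EXW):
CIF value = EXW price + inland to port + export clearance + origin terminal + freight + insurance = 252387.69 + 1264.28 + 444.23 + 114.13 + 3600.19 + 148.30 = 257958.82
Import duty = 257958.82 × 20% = 51591.76
Buyer bears (A): 1264.28 + 444.23 + 114.13 + 3600.19 + 148.30 + 299.29 + 92.67 + 602.20 = 6565.29
Landed cost (A) = invoice 252387.69 + 6565.29 + duty 51591.76 = 310544.74
Supplier B (FOB):
CIF value = FOB price + freight + insurance = 269580.74 + 3600.19 + 148.30 = 273329.23
Import duty = 273329.23 × 20% = 54665.85
Buyer bears (B): 3600.19 + 148.30 + 299.29 + 92.67 + 602.20 = 4742.65
Landed cost (B) = invoice 269580.74 + 4742.65 + duty 54665.85 = 328989.24
Difference = |310544.74 − 328989.24| = 18444.50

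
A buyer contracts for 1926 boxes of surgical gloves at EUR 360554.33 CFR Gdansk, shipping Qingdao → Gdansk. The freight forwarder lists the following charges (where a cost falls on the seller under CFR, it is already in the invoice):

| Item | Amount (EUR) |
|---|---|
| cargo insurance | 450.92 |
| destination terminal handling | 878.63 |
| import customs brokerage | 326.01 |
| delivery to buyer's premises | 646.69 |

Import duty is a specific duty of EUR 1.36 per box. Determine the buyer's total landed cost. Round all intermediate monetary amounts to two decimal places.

Total landed cost: EUR 365475.94

CFR: the seller pays costs through ocean freight to the destination port, but not insurance.
CIF value = CFR price + insurance = 360554.33 + 450.92 = 361005.25
Import duty = 1926 × 1.36 = 2619.36
Buyer bears: insurance 450.92 + destination terminal 878.63 + brokerage 326.01 + delivery 646.69 + duty 2619.36 = 4921.61
Landed cost = invoice 360554.33 + 4921.61 = 365475.94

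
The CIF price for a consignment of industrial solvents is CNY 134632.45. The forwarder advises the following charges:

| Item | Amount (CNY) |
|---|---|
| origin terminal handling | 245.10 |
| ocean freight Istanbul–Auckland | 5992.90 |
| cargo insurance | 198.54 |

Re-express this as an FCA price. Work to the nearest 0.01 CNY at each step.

FCA price: CNY 128195.91

From CIF to FCA, the seller no longer bears: origin terminal, freight, insurance.
FCA price = 134632.45 − 245.10 − 5992.90 − 198.54 = 128195.91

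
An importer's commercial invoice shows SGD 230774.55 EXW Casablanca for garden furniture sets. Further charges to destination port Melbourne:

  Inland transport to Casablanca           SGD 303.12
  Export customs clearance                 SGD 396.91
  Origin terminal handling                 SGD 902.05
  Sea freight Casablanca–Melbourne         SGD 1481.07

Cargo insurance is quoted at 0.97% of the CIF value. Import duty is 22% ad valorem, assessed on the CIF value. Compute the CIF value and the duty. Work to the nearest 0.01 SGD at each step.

Let C be the CIF value. C = EXW price + pre-shipment costs + freight + 0.97% × C
C − 0.97% × C = 230774.55 + 303.12 + 396.91 + 902.05 + 1481.07
0.9903 × C = 233857.70
C = 233857.70 / 0.9903 = 236148.34
Insurance premium = 0.97% × 236148.34 = 2290.64
Import duty = 236148.34 × 22% = 51952.63

CIF value: SGD 236148.34; import duty: SGD 51952.63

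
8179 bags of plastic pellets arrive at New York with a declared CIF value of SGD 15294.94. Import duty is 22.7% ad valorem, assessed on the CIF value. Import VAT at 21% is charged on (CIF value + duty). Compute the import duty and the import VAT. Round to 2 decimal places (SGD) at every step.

Import duty = 15294.94 × 22.7% = 3471.95
VAT base = CIF + duty = 15294.94 + 3471.95 = 18766.89
Import VAT = 18766.89 × 21% = 3941.05

Import duty: SGD 3471.95; import VAT: SGD 3941.05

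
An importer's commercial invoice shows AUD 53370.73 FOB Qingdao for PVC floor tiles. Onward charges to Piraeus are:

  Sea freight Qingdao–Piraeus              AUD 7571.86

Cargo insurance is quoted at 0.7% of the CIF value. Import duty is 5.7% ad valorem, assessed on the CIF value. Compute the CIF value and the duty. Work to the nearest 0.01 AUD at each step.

Let C be the CIF value. C = FOB price + freight + 0.7% × C
C − 0.7% × C = 53370.73 + 7571.86
0.993 × C = 60942.59
C = 60942.59 / 0.993 = 61372.20
Insurance premium = 0.7% × 61372.20 = 429.61
Import duty = 61372.20 × 5.7% = 3498.22

CIF value: AUD 61372.20; import duty: AUD 3498.22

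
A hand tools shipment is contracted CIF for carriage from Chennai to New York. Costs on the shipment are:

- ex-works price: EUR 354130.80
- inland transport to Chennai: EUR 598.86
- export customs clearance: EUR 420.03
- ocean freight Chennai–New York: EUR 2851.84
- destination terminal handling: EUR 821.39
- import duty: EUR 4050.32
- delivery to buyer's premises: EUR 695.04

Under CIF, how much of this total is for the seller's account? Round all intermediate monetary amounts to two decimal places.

Seller's account: EUR 358001.53

CIF: the seller pays costs through ocean freight and marine insurance to the destination port.
Seller's account: goods 354130.80 + inland to port 598.86 + export clearance 420.03 + freight 2851.84 = 358001.53
Buyer's account: destination terminal 821.39 + duty 4050.32 + delivery 695.04 = 5566.75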